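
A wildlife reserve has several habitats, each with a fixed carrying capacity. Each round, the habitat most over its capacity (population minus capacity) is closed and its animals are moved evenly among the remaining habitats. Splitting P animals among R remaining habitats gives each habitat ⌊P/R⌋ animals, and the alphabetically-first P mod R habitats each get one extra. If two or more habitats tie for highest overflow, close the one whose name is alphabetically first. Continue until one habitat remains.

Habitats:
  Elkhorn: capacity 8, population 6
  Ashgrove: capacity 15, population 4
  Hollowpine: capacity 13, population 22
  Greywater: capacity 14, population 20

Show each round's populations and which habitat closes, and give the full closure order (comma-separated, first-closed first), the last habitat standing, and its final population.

Closure order: Hollowpine, Greywater, Elkhorn
Last habitat: Ashgrove with 52 animals

Round 1: Ashgrove=4 Elkhorn=6 Greywater=20 Hollowpine=22 → close Hollowpine (overflow 9)
  22÷3 = 7 each, +1 to first 1
Round 2: Ashgrove=12 Elkhorn=13 Greywater=27 → close Greywater (overflow 13)
  27÷2 = 13 each, +1 to first 1
Round 3: Ashgrove=26 Elkhorn=26 → close Elkhorn (overflow 18)
  26÷1 = 26 each, +1 to first 0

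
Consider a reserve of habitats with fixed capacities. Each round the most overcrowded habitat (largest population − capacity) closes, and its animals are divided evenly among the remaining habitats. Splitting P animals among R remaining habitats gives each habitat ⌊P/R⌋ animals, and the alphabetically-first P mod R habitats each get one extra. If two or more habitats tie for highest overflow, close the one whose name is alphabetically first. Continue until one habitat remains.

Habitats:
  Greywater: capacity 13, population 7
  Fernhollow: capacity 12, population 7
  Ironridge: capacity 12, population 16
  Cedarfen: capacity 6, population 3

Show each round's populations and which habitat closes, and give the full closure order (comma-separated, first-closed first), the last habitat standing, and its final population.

Round 1: Cedarfen=3 Fernhollow=7 Greywater=7 Ironridge=16 → close Ironridge (overflow 4)
  16÷3 = 5 each, +1 to first 1
Round 2: Cedarfen=9 Fernhollow=12 Greywater=12 → close Cedarfen (overflow 3)
  9÷2 = 4 each, +1 to first 1
Round 3: Fernhollow=17 Greywater=16 → close Fernhollow (overflow 5)
  17÷1 = 17 each, +1 to first 0

Closure order: Ironridge, Cedarfen, Fernhollow
Last habitat: Greywater with 33 animals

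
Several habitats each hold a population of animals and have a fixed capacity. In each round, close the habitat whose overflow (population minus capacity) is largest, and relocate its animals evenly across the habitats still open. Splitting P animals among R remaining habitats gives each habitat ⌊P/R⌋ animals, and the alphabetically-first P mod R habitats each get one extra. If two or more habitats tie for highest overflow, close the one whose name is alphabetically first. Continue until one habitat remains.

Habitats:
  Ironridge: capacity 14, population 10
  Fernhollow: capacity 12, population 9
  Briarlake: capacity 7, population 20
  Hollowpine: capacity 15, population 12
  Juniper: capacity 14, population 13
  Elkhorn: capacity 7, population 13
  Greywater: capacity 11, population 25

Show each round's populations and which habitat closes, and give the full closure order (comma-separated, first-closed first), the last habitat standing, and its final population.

Closure order: Greywater, Briarlake, Elkhorn, Juniper, Fernhollow, Hollowpine
Last habitat: Ironridge with 102 animals

Round 1: Briarlake=20 Elkhorn=13 Fernhollow=9 Greywater=25 Hollowpine=12 Ironridge=10 Juniper=13 → close Greywater (overflow 14)
  25÷6 = 4 each, +1 to first 1
Round 2: Briarlake=25 Elkhorn=17 Fernhollow=13 Hollowpine=16 Ironridge=14 Juniper=17 → close Briarlake (overflow 18)
  25÷5 = 5 each, +1 to first 0
Round 3: Elkhorn=22 Fernhollow=18 Hollowpine=21 Ironridge=19 Juniper=22 → close Elkhorn (overflow 15)
  22÷4 = 5 each, +1 to first 2
Round 4: Fernhollow=24 Hollowpine=27 Ironridge=24 Juniper=27 → close Juniper (overflow 13)
  27÷3 = 9 each, +1 to first 0
Round 5: Fernhollow=33 Hollowpine=36 Ironridge=33 → close Fernhollow (overflow 21)
  33÷2 = 16 each, +1 to first 1
Round 6: Hollowpine=53 Ironridge=49 → close Hollowpine (overflow 38)
  53÷1 = 53 each, +1 to first 0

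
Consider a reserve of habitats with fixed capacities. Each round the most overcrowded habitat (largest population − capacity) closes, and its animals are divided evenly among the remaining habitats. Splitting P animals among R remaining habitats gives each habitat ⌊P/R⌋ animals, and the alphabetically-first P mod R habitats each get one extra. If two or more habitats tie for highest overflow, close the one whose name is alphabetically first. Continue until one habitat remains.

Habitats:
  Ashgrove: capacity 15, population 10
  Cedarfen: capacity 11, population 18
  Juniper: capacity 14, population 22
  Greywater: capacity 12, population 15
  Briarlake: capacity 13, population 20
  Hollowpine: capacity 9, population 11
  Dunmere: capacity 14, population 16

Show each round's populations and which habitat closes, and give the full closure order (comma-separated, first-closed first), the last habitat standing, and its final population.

Closure order: Juniper, Briarlake, Cedarfen, Dunmere, Greywater, Hollowpine
Last habitat: Ashgrove with 112 animals

Round 1: Ashgrove=10 Briarlake=20 Cedarfen=18 Dunmere=16 Greywater=15 Hollowpine=11 Juniper=22 → close Juniper (overflow 8)
  22÷6 = 3 each, +1 to first 4
Round 2: Ashgrove=14 Briarlake=24 Cedarfen=22 Dunmere=20 Greywater=18 Hollowpine=14 → close Briarlake (overflow 11)
  24÷5 = 4 each, +1 to first 4
Round 3: Ashgrove=19 Cedarfen=27 Dunmere=25 Greywater=23 Hollowpine=18 → close Cedarfen (overflow 16)
  27÷4 = 6 each, +1 to first 3
Round 4: Ashgrove=26 Dunmere=32 Greywater=30 Hollowpine=24 → close Dunmere (overflow 18)
  32÷3 = 10 each, +1 to first 2
Round 5: Ashgrove=37 Greywater=41 Hollowpine=34 → close Greywater (overflow 29)
  41÷2 = 20 each, +1 to first 1
Round 6: Ashgrove=58 Hollowpine=54 → close Hollowpine (overflow 45)
  54÷1 = 54 each, +1 to first 0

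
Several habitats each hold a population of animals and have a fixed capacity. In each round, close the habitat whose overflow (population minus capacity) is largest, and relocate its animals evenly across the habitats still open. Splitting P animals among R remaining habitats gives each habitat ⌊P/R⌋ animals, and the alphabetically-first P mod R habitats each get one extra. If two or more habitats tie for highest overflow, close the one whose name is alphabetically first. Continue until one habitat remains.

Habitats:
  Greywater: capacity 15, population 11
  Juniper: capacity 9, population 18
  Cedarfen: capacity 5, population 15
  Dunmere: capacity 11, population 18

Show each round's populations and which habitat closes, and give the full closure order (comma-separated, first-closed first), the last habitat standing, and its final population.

Round 1: Cedarfen=15 Dunmere=18 Greywater=11 Juniper=18 → close Cedarfen (overflow 10)
  15÷3 = 5 each, +1 to first 0
Round 2: Dunmere=23 Greywater=16 Juniper=23 → close Juniper (overflow 14)
  23÷2 = 11 each, +1 to first 1
Round 3: Dunmere=35 Greywater=27 → close Dunmere (overflow 24)
  35÷1 = 35 each, +1 to first 0

Closure order: Cedarfen, Juniper, Dunmere
Last habitat: Greywater with 62 animals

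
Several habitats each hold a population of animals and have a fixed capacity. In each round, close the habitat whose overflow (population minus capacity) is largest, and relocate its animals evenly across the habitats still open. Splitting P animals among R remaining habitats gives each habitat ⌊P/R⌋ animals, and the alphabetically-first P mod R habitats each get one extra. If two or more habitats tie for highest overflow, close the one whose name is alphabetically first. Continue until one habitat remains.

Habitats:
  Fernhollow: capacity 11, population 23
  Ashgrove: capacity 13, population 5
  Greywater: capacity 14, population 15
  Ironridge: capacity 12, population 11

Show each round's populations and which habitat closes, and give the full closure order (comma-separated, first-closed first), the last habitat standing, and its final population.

Round 1: Ashgrove=5 Fernhollow=23 Greywater=15 Ironridge=11 → close Fernhollow (overflow 12)
  23÷3 = 7 each, +1 to first 2
Round 2: Ashgrove=13 Greywater=23 Ironridge=18 → close Greywater (overflow 9)
  23÷2 = 11 each, +1 to first 1
Round 3: Ashgrove=25 Ironridge=29 → close Ironridge (overflow 17)
  29÷1 = 29 each, +1 to first 0

Closure order: Fernhollow, Greywater, Ironridge
Last habitat: Ashgrove with 54 animals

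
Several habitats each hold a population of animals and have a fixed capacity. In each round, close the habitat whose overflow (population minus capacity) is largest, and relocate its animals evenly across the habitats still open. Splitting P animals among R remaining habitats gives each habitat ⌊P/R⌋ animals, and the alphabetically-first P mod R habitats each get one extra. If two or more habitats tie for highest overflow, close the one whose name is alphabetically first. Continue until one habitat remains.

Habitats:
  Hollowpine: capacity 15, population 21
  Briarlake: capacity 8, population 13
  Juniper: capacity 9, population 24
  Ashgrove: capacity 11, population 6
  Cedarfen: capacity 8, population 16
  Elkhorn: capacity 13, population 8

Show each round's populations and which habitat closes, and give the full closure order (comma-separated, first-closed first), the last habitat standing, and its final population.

Round 1: Ashgrove=6 Briarlake=13 Cedarfen=16 Elkhorn=8 Hollowpine=21 Juniper=24 → close Juniper (overflow 15)
  24÷5 = 4 each, +1 to first 4
Round 2: Ashgrove=11 Briarlake=18 Cedarfen=21 Elkhorn=13 Hollowpine=25 → close Cedarfen (overflow 13)
  21÷4 = 5 each, +1 to first 1
Round 3: Ashgrove=17 Briarlake=23 Elkhorn=18 Hollowpine=30 → close Briarlake (overflow 15)
  23÷3 = 7 each, +1 to first 2
Round 4: Ashgrove=25 Elkhorn=26 Hollowpine=37 → close Hollowpine (overflow 22)
  37÷2 = 18 each, +1 to first 1
Round 5: Ashgrove=44 Elkhorn=44 → close Ashgrove (overflow 33)
  44÷1 = 44 each, +1 to first 0

Closure order: Juniper, Cedarfen, Briarlake, Hollowpine, Ashgrove
Last habitat: Elkhorn with 88 animals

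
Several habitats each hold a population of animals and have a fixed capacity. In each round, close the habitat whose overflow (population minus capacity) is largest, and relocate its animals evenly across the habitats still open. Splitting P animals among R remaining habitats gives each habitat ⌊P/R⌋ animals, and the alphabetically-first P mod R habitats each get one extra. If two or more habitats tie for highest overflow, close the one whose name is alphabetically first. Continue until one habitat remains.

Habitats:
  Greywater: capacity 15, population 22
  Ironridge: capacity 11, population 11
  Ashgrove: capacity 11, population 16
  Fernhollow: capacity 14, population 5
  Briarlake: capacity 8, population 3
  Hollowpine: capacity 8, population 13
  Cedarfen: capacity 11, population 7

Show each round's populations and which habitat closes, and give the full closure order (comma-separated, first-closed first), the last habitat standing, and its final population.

Round 1: Ashgrove=16 Briarlake=3 Cedarfen=7 Fernhollow=5 Greywater=22 Hollowpine=13 Ironridge=11 → close Greywater (overflow 7)
  22÷6 = 3 each, +1 to first 4
Round 2: Ashgrove=20 Briarlake=7 Cedarfen=11 Fernhollow=9 Hollowpine=16 Ironridge=14 → close Ashgrove (overflow 9)
  20÷5 = 4 each, +1 to first 0
Round 3: Briarlake=11 Cedarfen=15 Fernhollow=13 Hollowpine=20 Ironridge=18 → close Hollowpine (overflow 12)
  20÷4 = 5 each, +1 to first 0
Round 4: Briarlake=16 Cedarfen=20 Fernhollow=18 Ironridge=23 → close Ironridge (overflow 12)
  23÷3 = 7 each, +1 to first 2
Round 5: Briarlake=24 Cedarfen=28 Fernhollow=25 → close Cedarfen (overflow 17)
  28÷2 = 14 each, +1 to first 0
Round 6: Briarlake=38 Fernhollow=39 → close Briarlake (overflow 30)
  38÷1 = 38 each, +1 to first 0

Closure order: Greywater, Ashgrove, Hollowpine, Ironridge, Cedarfen, Briarlake
Last habitat: Fernhollow with 77 animals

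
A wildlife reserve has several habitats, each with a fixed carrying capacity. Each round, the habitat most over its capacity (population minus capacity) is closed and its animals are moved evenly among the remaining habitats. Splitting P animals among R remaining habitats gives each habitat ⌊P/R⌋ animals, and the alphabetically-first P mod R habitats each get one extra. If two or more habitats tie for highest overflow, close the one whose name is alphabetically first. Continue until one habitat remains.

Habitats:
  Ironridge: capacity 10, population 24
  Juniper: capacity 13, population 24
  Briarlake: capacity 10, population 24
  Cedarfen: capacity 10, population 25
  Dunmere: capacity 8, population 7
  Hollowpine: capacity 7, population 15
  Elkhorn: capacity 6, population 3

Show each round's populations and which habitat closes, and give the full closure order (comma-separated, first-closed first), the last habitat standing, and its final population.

Closure order: Cedarfen, Briarlake, Ironridge, Juniper, Hollowpine, Dunmere
Last habitat: Elkhorn with 122 animals

Round 1: Briarlake=24 Cedarfen=25 Dunmere=7 Elkhorn=3 Hollowpine=15 Ironridge=24 Juniper=24 → close Cedarfen (overflow 15)
  25÷6 = 4 each, +1 to first 1
Round 2: Briarlake=29 Dunmere=11 Elkhorn=7 Hollowpine=19 Ironridge=28 Juniper=28 → close Briarlake (overflow 19)
  29÷5 = 5 each, +1 to first 4
Round 3: Dunmere=17 Elkhorn=13 Hollowpine=25 Ironridge=34 Juniper=33 → close Ironridge (overflow 24)
  34÷4 = 8 each, +1 to first 2
Round 4: Dunmere=26 Elkhorn=22 Hollowpine=33 Juniper=41 → close Juniper (overflow 28)
  41÷3 = 13 each, +1 to first 2
Round 5: Dunmere=40 Elkhorn=36 Hollowpine=46 → close Hollowpine (overflow 39)
  46÷2 = 23 each, +1 to first 0
Round 6: Dunmere=63 Elkhorn=59 → close Dunmere (overflow 55)
  63÷1 = 63 each, +1 to first 0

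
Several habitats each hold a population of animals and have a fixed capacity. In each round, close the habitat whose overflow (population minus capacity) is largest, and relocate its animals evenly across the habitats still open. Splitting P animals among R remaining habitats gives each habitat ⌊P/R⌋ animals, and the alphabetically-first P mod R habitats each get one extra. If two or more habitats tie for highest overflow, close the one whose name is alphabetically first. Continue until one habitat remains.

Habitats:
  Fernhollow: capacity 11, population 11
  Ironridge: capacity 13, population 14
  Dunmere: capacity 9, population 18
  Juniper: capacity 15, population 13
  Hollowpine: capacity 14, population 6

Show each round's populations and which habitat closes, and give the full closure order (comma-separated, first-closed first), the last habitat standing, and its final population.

Closure order: Dunmere, Fernhollow, Ironridge, Juniper
Last habitat: Hollowpine with 62 animals

Round 1: Dunmere=18 Fernhollow=11 Hollowpine=6 Ironridge=14 Juniper=13 → close Dunmere (overflow 9)
  18÷4 = 4 each, +1 to first 2
Round 2: Fernhollow=16 Hollowpine=11 Ironridge=18 Juniper=17 → close Fernhollow (overflow 5)
  16÷3 = 5 each, +1 to first 1
Round 3: Hollowpine=17 Ironridge=23 Juniper=22 → close Ironridge (overflow 10)
  23÷2 = 11 each, +1 to first 1
Round 4: Hollowpine=29 Juniper=33 → close Juniper (overflow 18)
  33÷1 = 33 each, +1 to first 0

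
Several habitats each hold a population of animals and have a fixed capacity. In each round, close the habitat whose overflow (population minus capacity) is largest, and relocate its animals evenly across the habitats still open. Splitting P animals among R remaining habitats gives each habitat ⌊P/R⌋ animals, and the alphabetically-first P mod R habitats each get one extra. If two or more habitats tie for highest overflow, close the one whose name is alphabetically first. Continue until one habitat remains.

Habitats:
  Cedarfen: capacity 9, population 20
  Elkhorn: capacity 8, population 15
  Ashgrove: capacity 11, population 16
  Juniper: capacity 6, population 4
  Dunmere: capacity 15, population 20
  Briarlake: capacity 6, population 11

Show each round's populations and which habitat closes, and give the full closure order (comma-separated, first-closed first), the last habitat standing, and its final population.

Closure order: Cedarfen, Elkhorn, Ashgrove, Briarlake, Dunmere
Last habitat: Juniper with 86 animals

Round 1: Ashgrove=16 Briarlake=11 Cedarfen=20 Dunmere=20 Elkhorn=15 Juniper=4 → close Cedarfen (overflow 11)
  20÷5 = 4 each, +1 to first 0
Round 2: Ashgrove=20 Briarlake=15 Dunmere=24 Elkhorn=19 Juniper=8 → close Elkhorn (overflow 11)
  19÷4 = 4 each, +1 to first 3
Round 3: Ashgrove=25 Briarlake=20 Dunmere=29 Juniper=12 → close Ashgrove (overflow 14)
  25÷3 = 8 each, +1 to first 1
Round 4: Briarlake=29 Dunmere=37 Juniper=20 → close Briarlake (overflow 23)
  29÷2 = 14 each, +1 to first 1
Round 5: Dunmere=52 Juniper=34 → close Dunmere (overflow 37)
  52÷1 = 52 each, +1 to first 0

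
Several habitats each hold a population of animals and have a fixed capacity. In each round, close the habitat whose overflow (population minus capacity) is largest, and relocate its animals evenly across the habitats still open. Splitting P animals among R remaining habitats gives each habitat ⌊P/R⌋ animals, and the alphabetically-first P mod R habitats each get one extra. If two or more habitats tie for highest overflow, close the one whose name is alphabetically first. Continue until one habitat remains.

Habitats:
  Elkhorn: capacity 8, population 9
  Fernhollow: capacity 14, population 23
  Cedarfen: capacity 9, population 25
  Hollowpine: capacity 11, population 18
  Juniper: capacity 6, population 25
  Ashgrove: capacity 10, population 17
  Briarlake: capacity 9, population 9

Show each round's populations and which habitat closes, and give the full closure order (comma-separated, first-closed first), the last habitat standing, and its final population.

Round 1: Ashgrove=17 Briarlake=9 Cedarfen=25 Elkhorn=9 Fernhollow=23 Hollowpine=18 Juniper=25 → close Juniper (overflow 19)
  25÷6 = 4 each, +1 to first 1
Round 2: Ashgrove=22 Briarlake=13 Cedarfen=29 Elkhorn=13 Fernhollow=27 Hollowpine=22 → close Cedarfen (overflow 20)
  29÷5 = 5 each, +1 to first 4
Round 3: Ashgrove=28 Briarlake=19 Elkhorn=19 Fernhollow=33 Hollowpine=27 → close Fernhollow (overflow 19)
  33÷4 = 8 each, +1 to first 1
Round 4: Ashgrove=37 Briarlake=27 Elkhorn=27 Hollowpine=35 → close Ashgrove (overflow 27)
  37÷3 = 12 each, +1 to first 1
Round 5: Briarlake=40 Elkhorn=39 Hollowpine=47 → close Hollowpine (overflow 36)
  47÷2 = 23 each, +1 to first 1
Round 6: Briarlake=64 Elkhorn=62 → close Briarlake (overflow 55)
  64÷1 = 64 each, +1 to first 0

Closure order: Juniper, Cedarfen, Fernhollow, Ashgrove, Hollowpine, Briarlake
Last habitat: Elkhorn with 126 animals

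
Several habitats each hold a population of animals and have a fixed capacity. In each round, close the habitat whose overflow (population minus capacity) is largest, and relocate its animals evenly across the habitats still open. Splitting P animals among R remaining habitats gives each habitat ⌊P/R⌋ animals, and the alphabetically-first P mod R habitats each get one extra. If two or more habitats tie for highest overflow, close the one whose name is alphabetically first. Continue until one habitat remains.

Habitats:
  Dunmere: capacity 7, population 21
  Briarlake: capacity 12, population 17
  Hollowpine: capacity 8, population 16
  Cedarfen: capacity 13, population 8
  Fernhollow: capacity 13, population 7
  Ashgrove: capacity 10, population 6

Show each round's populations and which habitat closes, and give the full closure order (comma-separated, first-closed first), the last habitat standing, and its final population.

Closure order: Dunmere, Hollowpine, Briarlake, Ashgrove, Cedarfen
Last habitat: Fernhollow with 75 animals

Round 1: Ashgrove=6 Briarlake=17 Cedarfen=8 Dunmere=21 Fernhollow=7 Hollowpine=16 → close Dunmere (overflow 14)
  21÷5 = 4 each, +1 to first 1
Round 2: Ashgrove=11 Briarlake=21 Cedarfen=12 Fernhollow=11 Hollowpine=20 → close Hollowpine (overflow 12)
  20÷4 = 5 each, +1 to first 0
Round 3: Ashgrove=16 Briarlake=26 Cedarfen=17 Fernhollow=16 → close Briarlake (overflow 14)
  26÷3 = 8 each, +1 to first 2
Round 4: Ashgrove=25 Cedarfen=26 Fernhollow=24 → close Ashgrove (overflow 15)
  25÷2 = 12 each, +1 to first 1
Round 5: Cedarfen=39 Fernhollow=36 → close Cedarfen (overflow 26)
  39÷1 = 39 each, +1 to first 0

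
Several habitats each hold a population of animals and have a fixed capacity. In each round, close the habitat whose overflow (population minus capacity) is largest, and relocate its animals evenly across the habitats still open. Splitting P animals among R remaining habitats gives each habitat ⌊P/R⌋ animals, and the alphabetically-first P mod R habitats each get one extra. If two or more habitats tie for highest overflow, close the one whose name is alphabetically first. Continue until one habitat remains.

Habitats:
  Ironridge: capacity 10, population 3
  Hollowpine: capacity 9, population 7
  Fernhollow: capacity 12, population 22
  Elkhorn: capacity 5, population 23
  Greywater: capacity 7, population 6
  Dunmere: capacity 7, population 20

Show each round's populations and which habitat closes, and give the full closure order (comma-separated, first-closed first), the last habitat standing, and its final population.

Round 1: Dunmere=20 Elkhorn=23 Fernhollow=22 Greywater=6 Hollowpine=7 Ironridge=3 → close Elkhorn (overflow 18)
  23÷5 = 4 each, +1 to first 3
Round 2: Dunmere=25 Fernhollow=27 Greywater=11 Hollowpine=11 Ironridge=7 → close Dunmere (overflow 18)
  25÷4 = 6 each, +1 to first 1
Round 3: Fernhollow=34 Greywater=17 Hollowpine=17 Ironridge=13 → close Fernhollow (overflow 22)
  34÷3 = 11 each, +1 to first 1
Round 4: Greywater=29 Hollowpine=28 Ironridge=24 → close Greywater (overflow 22)
  29÷2 = 14 each, +1 to first 1
Round 5: Hollowpine=43 Ironridge=38 → close Hollowpine (overflow 34)
  43÷1 = 43 each, +1 to first 0

Closure order: Elkhorn, Dunmere, Fernhollow, Greywater, Hollowpine
Last habitat: Ironridge with 81 animals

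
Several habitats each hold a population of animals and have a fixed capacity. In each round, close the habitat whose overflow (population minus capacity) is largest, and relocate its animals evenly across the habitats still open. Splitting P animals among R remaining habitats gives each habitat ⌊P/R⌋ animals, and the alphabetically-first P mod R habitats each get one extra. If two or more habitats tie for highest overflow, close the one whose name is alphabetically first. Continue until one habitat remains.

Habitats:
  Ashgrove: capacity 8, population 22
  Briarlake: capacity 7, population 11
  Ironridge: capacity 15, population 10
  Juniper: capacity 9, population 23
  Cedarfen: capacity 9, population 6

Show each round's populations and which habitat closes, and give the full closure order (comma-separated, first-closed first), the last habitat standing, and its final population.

Closure order: Ashgrove, Juniper, Briarlake, Cedarfen
Last habitat: Ironridge with 72 animals

Round 1: Ashgrove=22 Briarlake=11 Cedarfen=6 Ironridge=10 Juniper=23 → close Ashgrove (overflow 14)
  22÷4 = 5 each, +1 to first 2
Round 2: Briarlake=17 Cedarfen=12 Ironridge=15 Juniper=28 → close Juniper (overflow 19)
  28÷3 = 9 each, +1 to first 1
Round 3: Briarlake=27 Cedarfen=21 Ironridge=24 → close Briarlake (overflow 20)
  27÷2 = 13 each, +1 to first 1
Round 4: Cedarfen=35 Ironridge=37 → close Cedarfen (overflow 26)
  35÷1 = 35 each, +1 to first 0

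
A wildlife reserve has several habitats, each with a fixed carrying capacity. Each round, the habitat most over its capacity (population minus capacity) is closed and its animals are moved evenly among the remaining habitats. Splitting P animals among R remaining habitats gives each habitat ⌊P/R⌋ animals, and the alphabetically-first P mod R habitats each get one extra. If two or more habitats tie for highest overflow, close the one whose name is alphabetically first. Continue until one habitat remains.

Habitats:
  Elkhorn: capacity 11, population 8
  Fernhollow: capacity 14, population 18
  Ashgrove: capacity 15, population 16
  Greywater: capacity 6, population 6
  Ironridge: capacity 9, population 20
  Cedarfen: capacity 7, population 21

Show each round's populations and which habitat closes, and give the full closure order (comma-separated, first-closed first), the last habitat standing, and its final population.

Round 1: Ashgrove=16 Cedarfen=21 Elkhorn=8 Fernhollow=18 Greywater=6 Ironridge=20 → close Cedarfen (overflow 14)
  21÷5 = 4 each, +1 to first 1
Round 2: Ashgrove=21 Elkhorn=12 Fernhollow=22 Greywater=10 Ironridge=24 → close Ironridge (overflow 15)
  24÷4 = 6 each, +1 to first 0
Round 3: Ashgrove=27 Elkhorn=18 Fernhollow=28 Greywater=16 → close Fernhollow (overflow 14)
  28÷3 = 9 each, +1 to first 1
Round 4: Ashgrove=37 Elkhorn=27 Greywater=25 → close Ashgrove (overflow 22)
  37÷2 = 18 each, +1 to first 1
Round 5: Elkhorn=46 Greywater=43 → close Greywater (overflow 37)
  43÷1 = 43 each, +1 to first 0

Closure order: Cedarfen, Ironridge, Fernhollow, Ashgrove, Greywater
Last habitat: Elkhorn with 89 animals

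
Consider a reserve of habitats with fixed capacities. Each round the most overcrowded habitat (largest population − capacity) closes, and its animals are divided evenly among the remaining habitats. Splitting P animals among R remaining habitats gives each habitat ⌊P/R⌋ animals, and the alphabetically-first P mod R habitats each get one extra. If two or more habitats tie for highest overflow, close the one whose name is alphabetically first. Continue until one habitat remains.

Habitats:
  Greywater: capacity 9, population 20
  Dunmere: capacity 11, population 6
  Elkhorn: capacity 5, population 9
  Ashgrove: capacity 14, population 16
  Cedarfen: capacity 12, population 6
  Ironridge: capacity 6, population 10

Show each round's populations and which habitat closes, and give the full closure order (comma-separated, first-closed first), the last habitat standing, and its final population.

Round 1: Ashgrove=16 Cedarfen=6 Dunmere=6 Elkhorn=9 Greywater=20 Ironridge=10 → close Greywater (overflow 11)
  20÷5 = 4 each, +1 to first 0
Round 2: Ashgrove=20 Cedarfen=10 Dunmere=10 Elkhorn=13 Ironridge=14 → close Elkhorn (overflow 8)
  13÷4 = 3 each, +1 to first 1
Round 3: Ashgrove=24 Cedarfen=13 Dunmere=13 Ironridge=17 → close Ironridge (overflow 11)
  17÷3 = 5 each, +1 to first 2
Round 4: Ashgrove=30 Cedarfen=19 Dunmere=18 → close Ashgrove (overflow 16)
  30÷2 = 15 each, +1 to first 0
Round 5: Cedarfen=34 Dunmere=33 → close Cedarfen (overflow 22)
  34÷1 = 34 each, +1 to first 0

Closure order: Greywater, Elkhorn, Ironridge, Ashgrove, Cedarfen
Last habitat: Dunmere with 67 animals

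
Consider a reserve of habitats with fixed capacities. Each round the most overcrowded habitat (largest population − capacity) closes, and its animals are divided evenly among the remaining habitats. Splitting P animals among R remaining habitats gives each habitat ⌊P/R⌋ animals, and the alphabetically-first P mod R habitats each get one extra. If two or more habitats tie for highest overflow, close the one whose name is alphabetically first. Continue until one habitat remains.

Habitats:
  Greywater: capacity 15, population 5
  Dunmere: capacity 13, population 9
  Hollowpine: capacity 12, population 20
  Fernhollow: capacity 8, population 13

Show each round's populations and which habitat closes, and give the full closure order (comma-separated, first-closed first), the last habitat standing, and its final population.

Round 1: Dunmere=9 Fernhollow=13 Greywater=5 Hollowpine=20 → close Hollowpine (overflow 8)
  20÷3 = 6 each, +1 to first 2
Round 2: Dunmere=16 Fernhollow=20 Greywater=11 → close Fernhollow (overflow 12)
  20÷2 = 10 each, +1 to first 0
Round 3: Dunmere=26 Greywater=21 → close Dunmere (overflow 13)
  26÷1 = 26 each, +1 to first 0

Closure order: Hollowpine, Fernhollow, Dunmere
Last habitat: Greywater with 47 animals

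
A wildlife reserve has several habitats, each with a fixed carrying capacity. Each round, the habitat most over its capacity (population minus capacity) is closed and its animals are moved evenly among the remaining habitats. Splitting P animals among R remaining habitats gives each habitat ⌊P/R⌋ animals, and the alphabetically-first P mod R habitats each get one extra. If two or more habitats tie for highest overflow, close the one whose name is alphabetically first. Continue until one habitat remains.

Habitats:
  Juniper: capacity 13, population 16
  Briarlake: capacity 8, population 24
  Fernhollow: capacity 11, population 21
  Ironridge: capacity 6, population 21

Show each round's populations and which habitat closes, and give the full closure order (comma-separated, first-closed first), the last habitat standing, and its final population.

Round 1: Briarlake=24 Fernhollow=21 Ironridge=21 Juniper=16 → close Briarlake (overflow 16)
  24÷3 = 8 each, +1 to first 0
Round 2: Fernhollow=29 Ironridge=29 Juniper=24 → close Ironridge (overflow 23)
  29÷2 = 14 each, +1 to first 1
Round 3: Fernhollow=44 Juniper=38 → close Fernhollow (overflow 33)
  44÷1 = 44 each, +1 to first 0

Closure order: Briarlake, Ironridge, Fernhollow
Last habitat: Juniper with 82 animals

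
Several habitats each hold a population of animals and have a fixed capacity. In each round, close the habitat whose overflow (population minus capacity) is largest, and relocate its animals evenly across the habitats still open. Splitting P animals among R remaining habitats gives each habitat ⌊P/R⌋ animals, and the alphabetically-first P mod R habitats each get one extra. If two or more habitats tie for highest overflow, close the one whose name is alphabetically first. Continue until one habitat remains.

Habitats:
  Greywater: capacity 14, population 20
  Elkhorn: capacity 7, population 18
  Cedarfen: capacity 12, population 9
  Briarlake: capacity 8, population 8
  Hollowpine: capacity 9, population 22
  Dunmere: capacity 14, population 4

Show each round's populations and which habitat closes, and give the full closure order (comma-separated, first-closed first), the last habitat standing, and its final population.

Round 1: Briarlake=8 Cedarfen=9 Dunmere=4 Elkhorn=18 Greywater=20 Hollowpine=22 → close Hollowpine (overflow 13)
  22÷5 = 4 each, +1 to first 2
Round 2: Briarlake=13 Cedarfen=14 Dunmere=8 Elkhorn=22 Greywater=24 → close Elkhorn (overflow 15)
  22÷4 = 5 each, +1 to first 2
Round 3: Briarlake=19 Cedarfen=20 Dunmere=13 Greywater=29 → close Greywater (overflow 15)
  29÷3 = 9 each, +1 to first 2
Round 4: Briarlake=29 Cedarfen=30 Dunmere=22 → close Briarlake (overflow 21)
  29÷2 = 14 each, +1 to first 1
Round 5: Cedarfen=45 Dunmere=36 → close Cedarfen (overflow 33)
  45÷1 = 45 each, +1 to first 0

Closure order: Hollowpine, Elkhorn, Greywater, Briarlake, Cedarfen
Last habitat: Dunmere with 81 animals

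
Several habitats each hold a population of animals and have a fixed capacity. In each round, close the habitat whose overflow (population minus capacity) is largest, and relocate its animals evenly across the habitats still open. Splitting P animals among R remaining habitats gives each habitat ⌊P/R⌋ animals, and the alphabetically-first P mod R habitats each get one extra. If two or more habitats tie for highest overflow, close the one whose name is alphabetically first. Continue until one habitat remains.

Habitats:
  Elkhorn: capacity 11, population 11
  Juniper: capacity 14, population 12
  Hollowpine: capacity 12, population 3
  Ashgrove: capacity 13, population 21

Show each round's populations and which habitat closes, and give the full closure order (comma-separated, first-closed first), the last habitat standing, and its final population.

Round 1: Ashgrove=21 Elkhorn=11 Hollowpine=3 Juniper=12 → close Ashgrove (overflow 8)
  21÷3 = 7 each, +1 to first 0
Round 2: Elkhorn=18 Hollowpine=10 Juniper=19 → close Elkhorn (overflow 7)
  18÷2 = 9 each, +1 to first 0
Round 3: Hollowpine=19 Juniper=28 → close Juniper (overflow 14)
  28÷1 = 28 each, +1 to first 0

Closure order: Ashgrove, Elkhorn, Juniper
Last habitat: Hollowpine with 47 animals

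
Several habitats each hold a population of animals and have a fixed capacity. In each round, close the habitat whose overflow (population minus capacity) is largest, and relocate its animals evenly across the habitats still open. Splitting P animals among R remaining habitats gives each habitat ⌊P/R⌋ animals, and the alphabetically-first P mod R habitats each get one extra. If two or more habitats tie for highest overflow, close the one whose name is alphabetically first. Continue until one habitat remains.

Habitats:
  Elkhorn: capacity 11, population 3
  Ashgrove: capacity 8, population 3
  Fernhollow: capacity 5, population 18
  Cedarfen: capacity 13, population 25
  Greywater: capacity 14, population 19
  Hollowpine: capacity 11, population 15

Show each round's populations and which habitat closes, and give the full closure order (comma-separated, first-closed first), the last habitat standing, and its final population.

Closure order: Fernhollow, Cedarfen, Greywater, Hollowpine, Ashgrove
Last habitat: Elkhorn with 83 animals

Round 1: Ashgrove=3 Cedarfen=25 Elkhorn=3 Fernhollow=18 Greywater=19 Hollowpine=15 → close Fernhollow (overflow 13)
  18÷5 = 3 each, +1 to first 3
Round 2: Ashgrove=7 Cedarfen=29 Elkhorn=7 Greywater=22 Hollowpine=18 → close Cedarfen (overflow 16)
  29÷4 = 7 each, +1 to first 1
Round 3: Ashgrove=15 Elkhorn=14 Greywater=29 Hollowpine=25 → close Greywater (overflow 15)
  29÷3 = 9 each, +1 to first 2
Round 4: Ashgrove=25 Elkhorn=24 Hollowpine=34 → close Hollowpine (overflow 23)
  34÷2 = 17 each, +1 to first 0
Round 5: Ashgrove=42 Elkhorn=41 → close Ashgrove (overflow 34)
  42÷1 = 42 each, +1 to first 0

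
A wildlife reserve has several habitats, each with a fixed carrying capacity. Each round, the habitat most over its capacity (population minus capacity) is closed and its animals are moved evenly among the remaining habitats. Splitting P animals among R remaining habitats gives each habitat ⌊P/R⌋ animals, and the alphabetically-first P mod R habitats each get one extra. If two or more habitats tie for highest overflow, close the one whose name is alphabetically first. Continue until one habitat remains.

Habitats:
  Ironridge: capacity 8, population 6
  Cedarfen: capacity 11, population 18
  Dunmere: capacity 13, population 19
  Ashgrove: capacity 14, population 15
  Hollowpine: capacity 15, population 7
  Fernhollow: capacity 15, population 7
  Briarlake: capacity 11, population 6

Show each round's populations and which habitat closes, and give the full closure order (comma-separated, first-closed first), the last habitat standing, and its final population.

Round 1: Ashgrove=15 Briarlake=6 Cedarfen=18 Dunmere=19 Fernhollow=7 Hollowpine=7 Ironridge=6 → close Cedarfen (overflow 7)
  18÷6 = 3 each, +1 to first 0
Round 2: Ashgrove=18 Briarlake=9 Dunmere=22 Fernhollow=10 Hollowpine=10 Ironridge=9 → close Dunmere (overflow 9)
  22÷5 = 4 each, +1 to first 2
Round 3: Ashgrove=23 Briarlake=14 Fernhollow=14 Hollowpine=14 Ironridge=13 → close Ashgrove (overflow 9)
  23÷4 = 5 each, +1 to first 3
Round 4: Briarlake=20 Fernhollow=20 Hollowpine=20 Ironridge=18 → close Ironridge (overflow 10)
  18÷3 = 6 each, +1 to first 0
Round 5: Briarlake=26 Fernhollow=26 Hollowpine=26 → close Briarlake (overflow 15)
  26÷2 = 13 each, +1 to first 0
Round 6: Fernhollow=39 Hollowpine=39 → close Fernhollow (overflow 24)
  39÷1 = 39 each, +1 to first 0

Closure order: Cedarfen, Dunmere, Ashgrove, Ironridge, Briarlake, Fernhollow
Last habitat: Hollowpine with 78 animals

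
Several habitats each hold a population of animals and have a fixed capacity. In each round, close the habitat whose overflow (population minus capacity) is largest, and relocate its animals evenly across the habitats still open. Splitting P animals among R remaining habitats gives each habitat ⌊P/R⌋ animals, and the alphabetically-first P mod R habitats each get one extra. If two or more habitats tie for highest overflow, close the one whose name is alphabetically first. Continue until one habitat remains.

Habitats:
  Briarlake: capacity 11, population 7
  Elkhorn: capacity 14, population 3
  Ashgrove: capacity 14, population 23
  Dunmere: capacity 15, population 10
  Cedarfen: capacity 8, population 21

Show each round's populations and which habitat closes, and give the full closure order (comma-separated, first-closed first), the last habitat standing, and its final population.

Closure order: Cedarfen, Ashgrove, Briarlake, Dunmere
Last habitat: Elkhorn with 64 animals

Round 1: Ashgrove=23 Briarlake=7 Cedarfen=21 Dunmere=10 Elkhorn=3 → close Cedarfen (overflow 13)
  21÷4 = 5 each, +1 to first 1
Round 2: Ashgrove=29 Briarlake=12 Dunmere=15 Elkhorn=8 → close Ashgrove (overflow 15)
  29÷3 = 9 each, +1 to first 2
Round 3: Briarlake=22 Dunmere=25 Elkhorn=17 → close Briarlake (overflow 11)
  22÷2 = 11 each, +1 to first 0
Round 4: Dunmere=36 Elkhorn=28 → close Dunmere (overflow 21)
  36÷1 = 36 each, +1 to first 0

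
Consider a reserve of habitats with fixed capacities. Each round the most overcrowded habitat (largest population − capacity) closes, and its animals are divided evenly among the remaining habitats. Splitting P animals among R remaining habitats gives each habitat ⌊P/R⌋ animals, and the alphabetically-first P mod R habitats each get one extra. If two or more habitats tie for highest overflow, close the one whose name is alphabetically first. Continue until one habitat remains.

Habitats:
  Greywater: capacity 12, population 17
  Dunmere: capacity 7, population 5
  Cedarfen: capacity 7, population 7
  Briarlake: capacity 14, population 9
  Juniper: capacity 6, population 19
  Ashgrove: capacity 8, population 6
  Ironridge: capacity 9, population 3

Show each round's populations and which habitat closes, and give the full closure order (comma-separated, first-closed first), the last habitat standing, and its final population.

Round 1: Ashgrove=6 Briarlake=9 Cedarfen=7 Dunmere=5 Greywater=17 Ironridge=3 Juniper=19 → close Juniper (overflow 13)
  19÷6 = 3 each, +1 to first 1
Round 2: Ashgrove=10 Briarlake=12 Cedarfen=10 Dunmere=8 Greywater=20 Ironridge=6 → close Greywater (overflow 8)
  20÷5 = 4 each, +1 to first 0
Round 3: Ashgrove=14 Briarlake=16 Cedarfen=14 Dunmere=12 Ironridge=10 → close Cedarfen (overflow 7)
  14÷4 = 3 each, +1 to first 2
Round 4: Ashgrove=18 Briarlake=20 Dunmere=15 Ironridge=13 → close Ashgrove (overflow 10)
  18÷3 = 6 each, +1 to first 0
Round 5: Briarlake=26 Dunmere=21 Ironridge=19 → close Dunmere (overflow 14)
  21÷2 = 10 each, +1 to first 1
Round 6: Briarlake=37 Ironridge=29 → close Briarlake (overflow 23)
  37÷1 = 37 each, +1 to first 0

Closure order: Juniper, Greywater, Cedarfen, Ashgrove, Dunmere, Briarlake
Last habitat: Ironridge with 66 animals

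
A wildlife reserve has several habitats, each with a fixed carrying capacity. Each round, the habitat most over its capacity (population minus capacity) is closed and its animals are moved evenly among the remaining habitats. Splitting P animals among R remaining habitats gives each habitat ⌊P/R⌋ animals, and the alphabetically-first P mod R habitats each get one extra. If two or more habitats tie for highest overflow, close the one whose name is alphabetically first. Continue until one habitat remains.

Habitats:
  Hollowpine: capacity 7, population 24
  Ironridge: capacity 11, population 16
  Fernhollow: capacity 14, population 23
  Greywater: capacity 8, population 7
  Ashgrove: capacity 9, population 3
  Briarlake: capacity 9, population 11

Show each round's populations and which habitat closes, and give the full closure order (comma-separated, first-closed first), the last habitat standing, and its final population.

Round 1: Ashgrove=3 Briarlake=11 Fernhollow=23 Greywater=7 Hollowpine=24 Ironridge=16 → close Hollowpine (overflow 17)
  24÷5 = 4 each, +1 to first 4
Round 2: Ashgrove=8 Briarlake=16 Fernhollow=28 Greywater=12 Ironridge=20 → close Fernhollow (overflow 14)
  28÷4 = 7 each, +1 to first 0
Round 3: Ashgrove=15 Briarlake=23 Greywater=19 Ironridge=27 → close Ironridge (overflow 16)
  27÷3 = 9 each, +1 to first 0
Round 4: Ashgrove=24 Briarlake=32 Greywater=28 → close Briarlake (overflow 23)
  32÷2 = 16 each, +1 to first 0
Round 5: Ashgrove=40 Greywater=44 → close Greywater (overflow 36)
  44÷1 = 44 each, +1 to first 0

Closure order: Hollowpine, Fernhollow, Ironridge, Briarlake, Greywater
Last habitat: Ashgrove with 84 animals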